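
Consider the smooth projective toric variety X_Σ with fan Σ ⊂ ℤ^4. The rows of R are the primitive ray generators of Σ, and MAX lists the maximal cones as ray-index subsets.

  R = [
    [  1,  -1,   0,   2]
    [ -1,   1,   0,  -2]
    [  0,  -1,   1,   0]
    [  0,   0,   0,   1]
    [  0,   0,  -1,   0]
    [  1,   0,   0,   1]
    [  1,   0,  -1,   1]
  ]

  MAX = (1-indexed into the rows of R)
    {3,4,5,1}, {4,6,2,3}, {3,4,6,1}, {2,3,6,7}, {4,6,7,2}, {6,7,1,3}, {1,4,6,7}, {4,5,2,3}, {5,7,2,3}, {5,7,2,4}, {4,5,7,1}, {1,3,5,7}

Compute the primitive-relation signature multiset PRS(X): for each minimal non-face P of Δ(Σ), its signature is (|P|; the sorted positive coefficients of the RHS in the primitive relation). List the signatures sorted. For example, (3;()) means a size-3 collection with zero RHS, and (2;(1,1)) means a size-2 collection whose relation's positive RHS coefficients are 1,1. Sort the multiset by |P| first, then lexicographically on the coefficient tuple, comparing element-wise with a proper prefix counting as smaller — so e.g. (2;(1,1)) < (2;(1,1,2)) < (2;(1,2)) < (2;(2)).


|primitive collections| = 3. Relations:

  P = {1,2}:  v_{1} + v_{2} = 0  →  sig = (2;())
  P = {5,6}:  v_{5} + v_{6} = v_{7}  →  sig = (2;(1))
  P = {3,4,7}:  v_{3} + v_{4} + v_{7} = v_{1}  →  sig = (3;(1))

Sorted signature multiset PRS(X):
    (2;())
    (2;(1))
    (3;(1))


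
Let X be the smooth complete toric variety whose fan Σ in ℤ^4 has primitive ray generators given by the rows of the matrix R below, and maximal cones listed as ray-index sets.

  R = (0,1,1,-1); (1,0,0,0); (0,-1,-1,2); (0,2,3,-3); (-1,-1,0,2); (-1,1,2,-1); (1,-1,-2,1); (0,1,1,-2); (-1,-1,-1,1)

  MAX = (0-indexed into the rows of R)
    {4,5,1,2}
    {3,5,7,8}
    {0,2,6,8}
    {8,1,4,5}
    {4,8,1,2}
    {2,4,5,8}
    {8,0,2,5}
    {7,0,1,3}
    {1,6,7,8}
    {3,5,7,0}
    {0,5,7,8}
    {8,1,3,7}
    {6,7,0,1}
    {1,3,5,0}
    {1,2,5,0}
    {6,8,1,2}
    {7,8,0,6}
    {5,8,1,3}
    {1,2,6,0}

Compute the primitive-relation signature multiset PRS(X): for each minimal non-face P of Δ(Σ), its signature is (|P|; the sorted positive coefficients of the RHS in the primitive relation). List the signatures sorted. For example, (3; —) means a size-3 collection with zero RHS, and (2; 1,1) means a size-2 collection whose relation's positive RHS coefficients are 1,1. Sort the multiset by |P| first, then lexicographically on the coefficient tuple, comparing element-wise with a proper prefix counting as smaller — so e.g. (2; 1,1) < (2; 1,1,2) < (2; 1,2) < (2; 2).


Δ(Σ) — 9 vertices, 12 min non-faces:

  {2,7}:  v_{2} + v_{7} = 0  so sig = (2; —)
  {5,6}:  v_{5} + v_{6} = 0  so sig = (2; —)
  {0,4}:  v_{0} + v_{4} = v_{2} + v_{5}  so sig = (2; 1,1)
  {2,3}:  v_{2} + v_{3} = v_{1} + v_{5}  so sig = (2; 1,1)
  {3,6}:  v_{3} + v_{6} = v_{1} + v_{7}  so sig = (2; 1,1)
  {4,6}:  v_{4} + v_{6} = v_{1} + v_{2} + v_{8}  so sig = (2; 1,1,1)
  {4,7}:  v_{4} + v_{7} = v_{1} + v_{5} + v_{8}  so sig = (2; 1,1,1)
  {3,4}:  v_{3} + v_{4} = 2·v_{1} + 2·v_{5} + v_{8}  so sig = (2; 1,2,2)
  {0,1,8}:  v_{0} + v_{1} + v_{8} = 0  so sig = (3; —)
  {1,5,7}:  v_{1} + v_{5} + v_{7} = v_{3}  so sig = (3; 1)
  {0,3,8}:  v_{0} + v_{3} + v_{8} = v_{5} + v_{7}  so sig = (3; 1,1)
  {1,2,5,8}:  v_{1} + v_{2} + v_{5} + v_{8} = v_{4}  so sig = (4; 1)

Sorted signature multiset PRS(X):
[(2; —), (2; —), (2; 1,1), (2; 1,1), (2; 1,1), (2; 1,1,1), (2; 1,1,1), (2; 1,2,2), (3; —), (3; 1), (3; 1,1), (4; 1)]


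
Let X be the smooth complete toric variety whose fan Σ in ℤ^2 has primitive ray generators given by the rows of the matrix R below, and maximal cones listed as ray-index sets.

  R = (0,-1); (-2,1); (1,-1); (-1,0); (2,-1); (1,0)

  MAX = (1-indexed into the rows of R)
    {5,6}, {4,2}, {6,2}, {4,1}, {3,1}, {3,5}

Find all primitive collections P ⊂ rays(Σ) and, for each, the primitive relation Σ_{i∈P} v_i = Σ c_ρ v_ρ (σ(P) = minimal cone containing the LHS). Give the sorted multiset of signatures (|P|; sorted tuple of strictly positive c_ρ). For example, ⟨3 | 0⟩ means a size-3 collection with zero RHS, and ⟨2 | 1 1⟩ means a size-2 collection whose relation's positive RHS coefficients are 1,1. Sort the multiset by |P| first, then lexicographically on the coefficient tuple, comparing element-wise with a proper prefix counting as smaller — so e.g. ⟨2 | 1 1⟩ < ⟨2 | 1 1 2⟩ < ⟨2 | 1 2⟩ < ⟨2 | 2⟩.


Primitive collections (9):

  P={2,5}:  v_{2} + v_{5} = 0  so sig = ⟨2 | 0⟩
  P={4,6}:  v_{4} + v_{6} = 0  so sig = ⟨2 | 0⟩
  P={1,6}:  v_{1} + v_{6} = v_{3}  so sig = ⟨2 | 1⟩
  P={2,3}:  v_{2} + v_{3} = v_{4}  so sig = ⟨2 | 1⟩
  P={3,4}:  v_{3} + v_{4} = v_{1}  so sig = ⟨2 | 1⟩
  P={3,6}:  v_{3} + v_{6} = v_{5}  so sig = ⟨2 | 1⟩
  P={4,5}:  v_{4} + v_{5} = v_{3}  so sig = ⟨2 | 1⟩
  P={1,2}:  v_{1} + v_{2} = 2·v_{4}  so sig = ⟨2 | 2⟩
  P={1,5}:  v_{1} + v_{5} = 2·v_{3}  so sig = ⟨2 | 2⟩

so the primitive-relation signature multiset is
{ ⟨2 | 0⟩ ×2,  ⟨2 | 1⟩ ×5,  ⟨2 | 2⟩ ×2 }


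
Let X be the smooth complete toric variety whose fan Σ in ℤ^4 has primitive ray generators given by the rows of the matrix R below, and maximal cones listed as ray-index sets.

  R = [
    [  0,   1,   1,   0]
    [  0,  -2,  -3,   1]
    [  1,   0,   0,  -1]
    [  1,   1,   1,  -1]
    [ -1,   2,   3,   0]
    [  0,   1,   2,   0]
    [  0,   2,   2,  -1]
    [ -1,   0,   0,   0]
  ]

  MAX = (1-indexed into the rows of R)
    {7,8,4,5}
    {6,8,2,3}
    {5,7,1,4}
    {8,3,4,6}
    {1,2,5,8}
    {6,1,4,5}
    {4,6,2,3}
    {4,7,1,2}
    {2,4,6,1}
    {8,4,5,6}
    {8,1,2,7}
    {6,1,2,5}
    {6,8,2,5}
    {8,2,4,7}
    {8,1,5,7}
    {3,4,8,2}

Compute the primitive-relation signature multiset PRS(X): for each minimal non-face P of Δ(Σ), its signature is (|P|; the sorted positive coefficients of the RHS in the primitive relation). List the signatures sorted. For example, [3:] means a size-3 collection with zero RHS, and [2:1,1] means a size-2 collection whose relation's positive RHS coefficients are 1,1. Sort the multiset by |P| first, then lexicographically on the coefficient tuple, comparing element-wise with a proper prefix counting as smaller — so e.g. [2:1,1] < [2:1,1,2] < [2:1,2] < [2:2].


Minimal non-faces — 9 found among 8 rays, 16 max cones:

  P={1,3}:  v_{1} + v_{3} = v_{4}  ⟹  sig = [2:1]
  P={6,7}:  v_{6} + v_{7} = v_{4} + v_{5}  ⟹  sig = [2:1,1]
  P={3,5}:  v_{3} + v_{5} = v_{4} + v_{6} + v_{8}  ⟹  sig = [2:1,1,1]
  P={3,7}:  v_{3} + v_{7} = 2·v_{4} + v_{8}  ⟹  sig = [2:1,2]
  P={1,4,8}:  v_{1} + v_{4} + v_{8} = v_{7}  ⟹  sig = [3:1]
  P={1,6,8}:  v_{1} + v_{6} + v_{8} = v_{5}  ⟹  sig = [3:1]
  P={2,4,5}:  v_{2} + v_{4} + v_{5} = v_{1}  ⟹  sig = [3:1]
  P={2,5,7}:  v_{2} + v_{5} + v_{7} = 2·v_{1} + v_{8}  ⟹  sig = [3:1,2]
  P={2,4,6,8}:  v_{2} + v_{4} + v_{6} + v_{8} = 0  ⟹  sig = [4:]

Signatures (|P|; sorted positive RHS coefficients), sorted:
[[2:1], [2:1,1], [2:1,1,1], [2:1,2], [3:1], [3:1], [3:1], [3:1,2], [4:]]


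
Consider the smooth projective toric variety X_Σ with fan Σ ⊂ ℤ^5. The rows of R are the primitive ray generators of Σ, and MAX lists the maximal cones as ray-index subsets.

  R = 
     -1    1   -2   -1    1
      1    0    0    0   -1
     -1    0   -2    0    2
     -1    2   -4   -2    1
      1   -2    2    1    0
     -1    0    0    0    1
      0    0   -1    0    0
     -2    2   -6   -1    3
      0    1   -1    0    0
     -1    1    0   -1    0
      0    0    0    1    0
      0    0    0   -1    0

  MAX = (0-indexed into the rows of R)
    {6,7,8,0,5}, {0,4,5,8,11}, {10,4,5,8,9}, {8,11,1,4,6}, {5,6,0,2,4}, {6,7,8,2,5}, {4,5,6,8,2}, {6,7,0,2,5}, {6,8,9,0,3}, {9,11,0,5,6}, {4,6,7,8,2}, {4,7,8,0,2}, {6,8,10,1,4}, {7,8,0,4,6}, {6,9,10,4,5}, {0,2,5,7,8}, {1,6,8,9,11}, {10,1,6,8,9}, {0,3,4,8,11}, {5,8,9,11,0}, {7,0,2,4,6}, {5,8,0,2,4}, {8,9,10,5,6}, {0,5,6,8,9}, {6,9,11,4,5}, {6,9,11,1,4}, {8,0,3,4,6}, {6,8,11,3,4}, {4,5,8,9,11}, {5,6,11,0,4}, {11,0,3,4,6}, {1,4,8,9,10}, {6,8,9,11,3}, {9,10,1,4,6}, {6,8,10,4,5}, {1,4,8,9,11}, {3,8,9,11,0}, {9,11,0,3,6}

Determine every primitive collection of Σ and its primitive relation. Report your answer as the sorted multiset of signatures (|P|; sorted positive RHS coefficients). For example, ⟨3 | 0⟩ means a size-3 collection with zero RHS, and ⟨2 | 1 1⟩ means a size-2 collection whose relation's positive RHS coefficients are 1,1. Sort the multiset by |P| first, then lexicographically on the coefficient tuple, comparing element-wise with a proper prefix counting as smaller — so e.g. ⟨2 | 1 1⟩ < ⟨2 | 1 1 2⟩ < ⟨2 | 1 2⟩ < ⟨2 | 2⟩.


25 collections generate NE(X_Σ); each relation:

  P={1,5}:  v_{1} + v_{5} = 0  ⟹  sig = ⟨2 | 0⟩
  P={10,11}:  v_{10} + v_{11} = 0  ⟹  sig = ⟨2 | 0⟩
  P={2,9}:  v_{2} + v_{9} = v_{0} + v_{5}  ⟹  sig = ⟨2 | 1 1⟩
  P={0,1}:  v_{0} + v_{1} = v_{6} + v_{8} + v_{11}  ⟹  sig = ⟨2 | 1 1 1⟩
  P={0,10}:  v_{0} + v_{10} = v_{5} + v_{6} + v_{8}  ⟹  sig = ⟨2 | 1 1 1⟩
  P={3,10}:  v_{3} + v_{10} = v_{0} + v_{6} + v_{8}  ⟹  sig = ⟨2 | 1 1 1⟩
  P={1,2}:  v_{1} + v_{2} = v_{0} + v_{4} + v_{6} + v_{8}  ⟹  sig = ⟨2 | 1 1 1 1⟩
  P={7,9}:  v_{7} + v_{9} = 2·v_{0} + v_{5} + v_{6} + v_{8}  ⟹  sig = ⟨2 | 1 1 1 2⟩
  P={2,3}:  v_{2} + v_{3} = 3·v_{0} + v_{4} + v_{6} + v_{8}  ⟹  sig = ⟨2 | 1 1 1 3⟩
  P={7,11}:  v_{7} + v_{11} = 3·v_{0} + v_{4} + v_{6} + v_{8}  ⟹  sig = ⟨2 | 1 1 1 3⟩
  P={7,10}:  v_{7} + v_{10} = v_{2} + v_{5} + 2·v_{6} + 2·v_{8}  ⟹  sig = ⟨2 | 1 1 2 2⟩
  P={2,11}:  v_{2} + v_{11} = 2·v_{0} + v_{4}  ⟹  sig = ⟨2 | 1 2⟩
  P={1,7}:  v_{1} + v_{7} = 2·v_{0} + v_{4} + 2·v_{6} + 2·v_{8}  ⟹  sig = ⟨2 | 1 2 2 2⟩
  P={2,10}:  v_{2} + v_{10} = v_{4} + 2·v_{5} + 2·v_{6} + 2·v_{8}  ⟹  sig = ⟨2 | 1 2 2 2⟩
  P={3,7}:  v_{3} + v_{7} = 4·v_{0} + v_{4} + 2·v_{6} + 2·v_{8}  ⟹  sig = ⟨2 | 1 2 2 4⟩
  P={3,5}:  v_{3} + v_{5} = 2·v_{0}  ⟹  sig = ⟨2 | 2⟩
  P={1,3}:  v_{1} + v_{3} = 2·v_{6} + 2·v_{8} + 2·v_{11}  ⟹  sig = ⟨2 | 2 2 2⟩
  P={0,4,9}:  v_{0} + v_{4} + v_{9} = v_{5} + v_{11}  ⟹  sig = ⟨3 | 1 1⟩
  P={3,4,9}:  v_{3} + v_{4} + v_{9} = v_{0} + v_{11}  ⟹  sig = ⟨3 | 1 1⟩
  P={4,5,7}:  v_{4} + v_{5} + v_{7} = 2·v_{2}  ⟹  sig = ⟨3 | 2⟩
  P={4,6,8,9}:  v_{4} + v_{6} + v_{8} + v_{9} = 0  ⟹  sig = ⟨4 | 0⟩
  P={0,2,6,8}:  v_{0} + v_{2} + v_{6} + v_{8} = v_{7}  ⟹  sig = ⟨4 | 1⟩
  P={0,6,8,11}:  v_{0} + v_{6} + v_{8} + v_{11} = v_{3}  ⟹  sig = ⟨4 | 1⟩
  P={5,6,8,11}:  v_{5} + v_{6} + v_{8} + v_{11} = v_{0}  ⟹  sig = ⟨4 | 1⟩
  P={0,4,5,6,8}:  v_{0} + v_{4} + v_{5} + v_{6} + v_{8} = v_{2}  ⟹  sig = ⟨5 | 1⟩

Sorted signature multiset PRS(X):
    ⟨2 | 0⟩
    ⟨2 | 0⟩
    ⟨2 | 1 1⟩
    ⟨2 | 1 1 1⟩
    ⟨2 | 1 1 1⟩
    ⟨2 | 1 1 1⟩
    ⟨2 | 1 1 1 1⟩
    ⟨2 | 1 1 1 2⟩
    ⟨2 | 1 1 1 3⟩
    ⟨2 | 1 1 1 3⟩
    ⟨2 | 1 1 2 2⟩
    ⟨2 | 1 2⟩
    ⟨2 | 1 2 2 2⟩
    ⟨2 | 1 2 2 2⟩
    ⟨2 | 1 2 2 4⟩
    ⟨2 | 2⟩
    ⟨2 | 2 2 2⟩
    ⟨3 | 1 1⟩
    ⟨3 | 1 1⟩
    ⟨3 | 2⟩
    ⟨4 | 0⟩
    ⟨4 | 1⟩
    ⟨4 | 1⟩
    ⟨4 | 1⟩
    ⟨5 | 1⟩


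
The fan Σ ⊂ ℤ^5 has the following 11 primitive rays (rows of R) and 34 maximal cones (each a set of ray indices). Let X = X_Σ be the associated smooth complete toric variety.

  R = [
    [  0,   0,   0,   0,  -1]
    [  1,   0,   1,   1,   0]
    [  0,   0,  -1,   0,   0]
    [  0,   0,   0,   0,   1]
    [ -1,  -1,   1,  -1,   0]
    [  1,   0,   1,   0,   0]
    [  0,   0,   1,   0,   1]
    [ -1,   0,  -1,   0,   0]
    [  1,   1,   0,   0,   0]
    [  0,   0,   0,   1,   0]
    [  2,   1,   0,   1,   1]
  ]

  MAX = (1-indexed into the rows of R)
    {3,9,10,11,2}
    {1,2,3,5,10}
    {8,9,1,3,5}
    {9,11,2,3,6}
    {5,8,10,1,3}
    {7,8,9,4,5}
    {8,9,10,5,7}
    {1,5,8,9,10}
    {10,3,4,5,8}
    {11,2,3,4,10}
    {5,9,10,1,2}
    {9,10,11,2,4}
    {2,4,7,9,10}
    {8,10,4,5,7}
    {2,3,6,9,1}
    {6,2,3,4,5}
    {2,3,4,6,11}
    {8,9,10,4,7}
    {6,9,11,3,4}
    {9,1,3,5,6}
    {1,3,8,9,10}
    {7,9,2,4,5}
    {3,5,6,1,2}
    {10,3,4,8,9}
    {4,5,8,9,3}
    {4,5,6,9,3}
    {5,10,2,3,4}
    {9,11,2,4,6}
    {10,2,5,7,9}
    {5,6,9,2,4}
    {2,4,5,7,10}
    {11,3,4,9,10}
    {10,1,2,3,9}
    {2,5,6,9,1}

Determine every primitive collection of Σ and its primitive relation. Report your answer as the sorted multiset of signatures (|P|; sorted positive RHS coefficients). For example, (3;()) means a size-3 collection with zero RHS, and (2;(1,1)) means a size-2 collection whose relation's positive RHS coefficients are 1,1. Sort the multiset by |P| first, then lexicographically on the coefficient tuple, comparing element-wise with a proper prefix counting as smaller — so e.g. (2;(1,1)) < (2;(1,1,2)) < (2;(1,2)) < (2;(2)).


Δ(Σ) — 11 vertices, 15 min non-faces:

  P={1,4}:  v_{1} + v_{4} = 0  ⟹  sig = (2;())
  P={6,8}:  v_{6} + v_{8} = 0  ⟹  sig = (2;())
  P={2,8}:  v_{2} + v_{8} = v_{10}  ⟹  sig = (2;(1))
  P={3,7}:  v_{3} + v_{7} = v_{4}  ⟹  sig = (2;(1))
  P={6,10}:  v_{6} + v_{10} = v_{2}  ⟹  sig = (2;(1))
  P={5,11}:  v_{5} + v_{11} = v_{4} + v_{6}  ⟹  sig = (2;(1,1))
  P={1,7}:  v_{1} + v_{7} = v_{5} + v_{9} + v_{10}  ⟹  sig = (2;(1,1,1))
  P={1,11}:  v_{1} + v_{11} = v_{2} + v_{3} + v_{9}  ⟹  sig = (2;(1,1,1))
  P={6,7}:  v_{6} + v_{7} = v_{2} + v_{4} + v_{5} + v_{9}  ⟹  sig = (2;(1,1,1,1))
  P={8,11}:  v_{8} + v_{11} = v_{3} + v_{4} + v_{9} + v_{10}  ⟹  sig = (2;(1,1,1,1))
  P={7,11}:  v_{7} + v_{11} = v_{2} + 2·v_{4} + v_{9}  ⟹  sig = (2;(1,1,2))
  P={3,5,9,10}:  v_{3} + v_{5} + v_{9} + v_{10} = 0  ⟹  sig = (4;())
  P={2,3,4,9}:  v_{2} + v_{3} + v_{4} + v_{9} = v_{11}  ⟹  sig = (4;(1))
  P={2,3,5,9}:  v_{2} + v_{3} + v_{5} + v_{9} = v_{6}  ⟹  sig = (4;(1))
  P={4,5,9,10}:  v_{4} + v_{5} + v_{9} + v_{10} = v_{7}  ⟹  sig = (4;(1))

so the primitive-relation signature multiset is
    |P|=2: 11 collections, coeffs (), (), (1), (1), (1), (1,1), (1,1,1), (1,1,1), (1,1,1,1), (1,1,1,1), (1,1,2)
    |P|=4: 4 collections, coeffs (), (1), (1), (1)


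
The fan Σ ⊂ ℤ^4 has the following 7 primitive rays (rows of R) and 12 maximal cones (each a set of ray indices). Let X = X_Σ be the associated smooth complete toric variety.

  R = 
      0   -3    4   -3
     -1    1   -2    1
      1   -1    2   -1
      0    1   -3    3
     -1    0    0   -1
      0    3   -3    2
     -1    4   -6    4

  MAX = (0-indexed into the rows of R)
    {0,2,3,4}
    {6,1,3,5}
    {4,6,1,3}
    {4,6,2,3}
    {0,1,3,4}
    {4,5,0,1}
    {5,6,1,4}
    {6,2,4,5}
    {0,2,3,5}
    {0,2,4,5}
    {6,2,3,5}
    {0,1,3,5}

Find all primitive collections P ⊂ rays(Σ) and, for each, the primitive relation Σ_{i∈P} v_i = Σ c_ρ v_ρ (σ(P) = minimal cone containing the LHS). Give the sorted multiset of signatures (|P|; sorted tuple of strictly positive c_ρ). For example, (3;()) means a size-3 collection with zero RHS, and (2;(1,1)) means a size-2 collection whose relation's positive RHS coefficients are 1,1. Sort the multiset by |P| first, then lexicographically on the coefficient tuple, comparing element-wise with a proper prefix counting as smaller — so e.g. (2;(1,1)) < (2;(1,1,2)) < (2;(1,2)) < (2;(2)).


Σ has 3 primitive collections:

  {1,2}:  v_{1} + v_{2} = 0 — sig = (2;())
  {0,6}:  v_{0} + v_{6} = v_{1} — sig = (2;(1))
  {3,4,5}:  v_{3} + v_{4} + v_{5} = v_{6} — sig = (3;(1))

Sorted signature multiset PRS(X):
    |P|=2: 2 collections, coeffs (), (1)
    |P|=3: 1 collection, coeffs (1)


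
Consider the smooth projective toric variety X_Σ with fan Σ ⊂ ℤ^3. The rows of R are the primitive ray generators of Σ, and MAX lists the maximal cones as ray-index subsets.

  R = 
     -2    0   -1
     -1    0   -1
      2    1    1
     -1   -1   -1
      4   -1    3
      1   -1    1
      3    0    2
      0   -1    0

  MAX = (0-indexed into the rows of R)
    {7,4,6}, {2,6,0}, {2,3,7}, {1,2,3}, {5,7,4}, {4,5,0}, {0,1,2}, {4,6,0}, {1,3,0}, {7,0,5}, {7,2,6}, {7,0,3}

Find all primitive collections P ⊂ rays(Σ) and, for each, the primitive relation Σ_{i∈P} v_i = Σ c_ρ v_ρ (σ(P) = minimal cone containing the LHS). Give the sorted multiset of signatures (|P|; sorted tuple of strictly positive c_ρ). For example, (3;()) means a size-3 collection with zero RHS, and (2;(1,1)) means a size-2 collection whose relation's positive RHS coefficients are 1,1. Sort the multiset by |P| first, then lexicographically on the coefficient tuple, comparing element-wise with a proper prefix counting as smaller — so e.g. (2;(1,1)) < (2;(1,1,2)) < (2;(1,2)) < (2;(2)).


Δ(Σ) — 8 vertices, 14 min non-faces:

  {1,5}:  v_{1} + v_{5} = v_{7} — sig = (2;(1))
  {1,7}:  v_{1} + v_{7} = v_{3} — sig = (2;(1))
  {2,5}:  v_{2} + v_{5} = v_{6} — sig = (2;(1))
  {5,6}:  v_{5} + v_{6} = v_{4} — sig = (2;(1))
  {1,4}:  v_{1} + v_{4} = v_{6} + v_{7} — sig = (2;(1,1))
  {1,6}:  v_{1} + v_{6} = v_{2} + v_{7} — sig = (2;(1,1))
  {3,4}:  v_{3} + v_{4} = v_{6} + 2·v_{7} — sig = (2;(1,2))
  {3,6}:  v_{3} + v_{6} = v_{2} + 2·v_{7} — sig = (2;(1,2))
  {2,4}:  v_{2} + v_{4} = 2·v_{6} — sig = (2;(2))
  {3,5}:  v_{3} + v_{5} = 2·v_{7} — sig = (2;(2))
  {0,2,7}:  v_{0} + v_{2} + v_{7} = 0 — sig = (3;())
  {0,2,3}:  v_{0} + v_{2} + v_{3} = v_{1} — sig = (3;(1))
  {0,6,7}:  v_{0} + v_{6} + v_{7} = v_{5} — sig = (3;(1))
  {0,4,7}:  v_{0} + v_{4} + v_{7} = 2·v_{5} — sig = (3;(2))

Signatures (|P|; sorted positive RHS coefficients), sorted:
    |P|=2: 10 collections, coeffs (1), (1), (1), (1), (1,1), (1,1), (1,2), (1,2), (2), (2)
    |P|=3: 4 collections, coeffs (), (1), (1), (2)


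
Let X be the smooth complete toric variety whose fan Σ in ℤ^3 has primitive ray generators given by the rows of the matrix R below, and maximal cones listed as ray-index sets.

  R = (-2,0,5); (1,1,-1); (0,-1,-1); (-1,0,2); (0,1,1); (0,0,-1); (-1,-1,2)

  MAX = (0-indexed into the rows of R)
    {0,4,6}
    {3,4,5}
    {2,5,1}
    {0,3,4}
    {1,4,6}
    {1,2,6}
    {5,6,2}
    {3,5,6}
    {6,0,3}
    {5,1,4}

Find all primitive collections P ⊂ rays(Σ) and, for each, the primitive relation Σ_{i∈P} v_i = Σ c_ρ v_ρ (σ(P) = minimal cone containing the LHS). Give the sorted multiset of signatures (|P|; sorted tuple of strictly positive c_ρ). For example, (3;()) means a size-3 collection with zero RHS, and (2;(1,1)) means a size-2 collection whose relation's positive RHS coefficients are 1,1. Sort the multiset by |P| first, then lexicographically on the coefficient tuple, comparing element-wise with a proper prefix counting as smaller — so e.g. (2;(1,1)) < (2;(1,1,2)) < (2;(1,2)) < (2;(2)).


|primitive collections| = 9. Relations:

  P = {2,4}:  v_{2} + v_{4} = 0 — sig = (2;())
  P = {1,3}:  v_{1} + v_{3} = v_{4} — sig = (2;(1))
  P = {0,2}:  v_{0} + v_{2} = v_{3} + v_{6} — sig = (2;(1,1))
  P = {2,3}:  v_{2} + v_{3} = v_{5} + v_{6} — sig = (2;(1,1))
  P = {0,1}:  v_{0} + v_{1} = 2·v_{4} + v_{6} — sig = (2;(1,2))
  P = {0,5}:  v_{0} + v_{5} = 2·v_{3} — sig = (2;(2))
  P = {1,5,6}:  v_{1} + v_{5} + v_{6} = 0 — sig = (3;())
  P = {3,4,6}:  v_{3} + v_{4} + v_{6} = v_{0} — sig = (3;(1))
  P = {4,5,6}:  v_{4} + v_{5} + v_{6} = v_{3} — sig = (3;(1))

so the primitive-relation signature multiset is
[(2;()), (2;(1)), (2;(1,1)), (2;(1,1)), (2;(1,2)), (2;(2)), (3;()), (3;(1)), (3;(1))]


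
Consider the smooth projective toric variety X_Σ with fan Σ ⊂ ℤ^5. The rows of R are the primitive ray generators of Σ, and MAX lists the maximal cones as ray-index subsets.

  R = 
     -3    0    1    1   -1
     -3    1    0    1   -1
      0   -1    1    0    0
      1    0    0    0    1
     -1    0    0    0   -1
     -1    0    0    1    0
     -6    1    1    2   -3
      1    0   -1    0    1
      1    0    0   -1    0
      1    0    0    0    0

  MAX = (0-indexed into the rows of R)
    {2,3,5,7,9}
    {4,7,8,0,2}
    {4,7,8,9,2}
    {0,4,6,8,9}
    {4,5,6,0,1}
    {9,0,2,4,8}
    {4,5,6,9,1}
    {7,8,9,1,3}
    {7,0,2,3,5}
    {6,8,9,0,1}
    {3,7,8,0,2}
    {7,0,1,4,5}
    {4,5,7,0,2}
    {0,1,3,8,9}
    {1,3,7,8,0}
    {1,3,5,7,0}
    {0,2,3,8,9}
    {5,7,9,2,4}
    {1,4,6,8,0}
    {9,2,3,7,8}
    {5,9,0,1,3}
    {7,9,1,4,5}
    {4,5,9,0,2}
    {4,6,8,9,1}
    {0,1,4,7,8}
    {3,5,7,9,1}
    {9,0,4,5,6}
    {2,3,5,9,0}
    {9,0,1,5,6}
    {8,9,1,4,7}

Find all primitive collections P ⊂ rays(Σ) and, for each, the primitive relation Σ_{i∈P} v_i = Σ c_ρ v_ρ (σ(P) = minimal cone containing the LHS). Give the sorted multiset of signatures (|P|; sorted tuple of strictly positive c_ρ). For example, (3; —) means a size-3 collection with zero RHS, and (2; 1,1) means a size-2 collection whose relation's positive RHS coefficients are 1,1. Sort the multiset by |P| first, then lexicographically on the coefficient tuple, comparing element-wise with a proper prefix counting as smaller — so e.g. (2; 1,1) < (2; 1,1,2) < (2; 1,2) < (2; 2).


Δ(Σ) — 10 vertices, 8 min non-faces:

  P = {3,4}:  v_{3} + v_{4} = 0 — sig = (2; —)
  P = {5,8}:  v_{5} + v_{8} = 0 — sig = (2; —)
  P = {1,2}:  v_{1} + v_{2} = v_{0} — sig = (2; 1)
  P = {3,6}:  v_{3} + v_{6} = v_{0} + v_{1} + v_{9} — sig = (2; 1,1,1)
  P = {6,7}:  v_{6} + v_{7} = v_{1} + v_{4} + v_{5} — sig = (2; 1,1,1)
  P = {2,6}:  v_{2} + v_{6} = 2·v_{0} + v_{4} + v_{9} — sig = (2; 1,1,2)
  P = {0,7,9}:  v_{0} + v_{7} + v_{9} = v_{5} — sig = (3; 1)
  P = {0,1,4,9}:  v_{0} + v_{1} + v_{4} + v_{9} = v_{6} — sig = (4; 1)

Sorted signature multiset PRS(X):
{ (2; —) ×2,  (2; 1),  (2; 1,1,1) ×2,  (2; 1,1,2),  (3; 1),  (4; 1) }


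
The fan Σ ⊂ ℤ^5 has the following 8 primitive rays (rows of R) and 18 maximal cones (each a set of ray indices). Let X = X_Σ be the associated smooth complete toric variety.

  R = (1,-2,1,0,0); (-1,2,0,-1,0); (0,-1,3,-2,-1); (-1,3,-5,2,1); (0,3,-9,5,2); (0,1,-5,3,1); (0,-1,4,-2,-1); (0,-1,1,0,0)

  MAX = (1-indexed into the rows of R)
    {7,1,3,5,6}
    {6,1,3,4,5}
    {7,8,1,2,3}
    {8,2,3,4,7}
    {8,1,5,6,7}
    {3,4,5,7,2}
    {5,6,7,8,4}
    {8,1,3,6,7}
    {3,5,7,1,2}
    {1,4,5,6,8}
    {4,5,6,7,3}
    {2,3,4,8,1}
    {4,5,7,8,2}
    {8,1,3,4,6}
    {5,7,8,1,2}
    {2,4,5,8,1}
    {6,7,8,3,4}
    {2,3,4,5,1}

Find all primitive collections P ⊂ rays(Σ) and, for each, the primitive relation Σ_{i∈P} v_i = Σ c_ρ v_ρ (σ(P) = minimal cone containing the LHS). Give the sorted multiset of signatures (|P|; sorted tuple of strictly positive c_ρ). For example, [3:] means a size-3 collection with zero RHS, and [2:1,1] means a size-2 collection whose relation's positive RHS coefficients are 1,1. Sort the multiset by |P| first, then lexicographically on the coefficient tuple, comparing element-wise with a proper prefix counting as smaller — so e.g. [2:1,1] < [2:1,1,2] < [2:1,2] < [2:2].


3 collections generate NE(X_Σ); each relation:

  • {2,6}:  v_{2} + v_{6} = v_{4}  ⟹  sig = [2:1]
  • {1,4,7}:  v_{1} + v_{4} + v_{7} = 0  ⟹  sig = [3:]
  • {3,5,8}:  v_{3} + v_{5} + v_{8} = v_{6}  ⟹  sig = [3:1]

Hence PRS(X_Σ) =
[[2:1], [3:], [3:1]]


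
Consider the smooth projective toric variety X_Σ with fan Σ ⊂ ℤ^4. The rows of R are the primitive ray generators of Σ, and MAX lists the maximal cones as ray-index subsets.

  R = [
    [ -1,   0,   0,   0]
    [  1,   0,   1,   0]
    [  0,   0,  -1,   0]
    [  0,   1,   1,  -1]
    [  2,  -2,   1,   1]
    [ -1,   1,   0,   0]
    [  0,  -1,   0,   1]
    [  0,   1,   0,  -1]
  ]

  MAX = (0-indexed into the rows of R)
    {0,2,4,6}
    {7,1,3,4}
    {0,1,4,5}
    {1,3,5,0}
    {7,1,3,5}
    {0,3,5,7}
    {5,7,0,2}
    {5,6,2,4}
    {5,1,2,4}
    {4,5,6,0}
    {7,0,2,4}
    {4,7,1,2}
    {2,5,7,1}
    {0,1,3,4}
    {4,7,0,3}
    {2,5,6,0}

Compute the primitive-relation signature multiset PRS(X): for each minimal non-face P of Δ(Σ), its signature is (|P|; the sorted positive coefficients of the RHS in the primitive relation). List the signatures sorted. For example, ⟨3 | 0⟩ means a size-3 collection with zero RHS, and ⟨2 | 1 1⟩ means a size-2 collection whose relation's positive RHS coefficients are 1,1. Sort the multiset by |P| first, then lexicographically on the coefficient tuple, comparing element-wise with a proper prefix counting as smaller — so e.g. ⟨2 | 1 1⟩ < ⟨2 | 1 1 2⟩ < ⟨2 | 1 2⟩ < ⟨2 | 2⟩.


9 minimal non-faces of Δ(Σ) (on 8 rays):

  P={6,7}:  v_{6} + v_{7} = 0 ; sig = ⟨2 | 0⟩
  P={2,3}:  v_{2} + v_{3} = v_{7} ; sig = ⟨2 | 1⟩
  P={1,6}:  v_{1} + v_{6} = v_{4} + v_{5} ; sig = ⟨2 | 1 1⟩
  P={3,6}:  v_{3} + v_{6} = v_{0} + v_{1} ; sig = ⟨2 | 1 1⟩
  P={0,1,2}:  v_{0} + v_{1} + v_{2} = 0 ; sig = ⟨3 | 0⟩
  P={0,1,7}:  v_{0} + v_{1} + v_{7} = v_{3} ; sig = ⟨3 | 1⟩
  P={4,5,7}:  v_{4} + v_{5} + v_{7} = v_{1} ; sig = ⟨3 | 1⟩
  P={3,4,5}:  v_{3} + v_{4} + v_{5} = v_{0} + 2·v_{1} ; sig = ⟨3 | 1 2⟩
  P={0,2,4,5}:  v_{0} + v_{2} + v_{4} + v_{5} = v_{6} ; sig = ⟨4 | 1⟩

so the primitive-relation signature multiset is
    ⟨2 | 0⟩
    ⟨2 | 1⟩
    ⟨2 | 1 1⟩
    ⟨2 | 1 1⟩
    ⟨3 | 0⟩
    ⟨3 | 1⟩
    ⟨3 | 1⟩
    ⟨3 | 1 2⟩
    ⟨4 | 1⟩


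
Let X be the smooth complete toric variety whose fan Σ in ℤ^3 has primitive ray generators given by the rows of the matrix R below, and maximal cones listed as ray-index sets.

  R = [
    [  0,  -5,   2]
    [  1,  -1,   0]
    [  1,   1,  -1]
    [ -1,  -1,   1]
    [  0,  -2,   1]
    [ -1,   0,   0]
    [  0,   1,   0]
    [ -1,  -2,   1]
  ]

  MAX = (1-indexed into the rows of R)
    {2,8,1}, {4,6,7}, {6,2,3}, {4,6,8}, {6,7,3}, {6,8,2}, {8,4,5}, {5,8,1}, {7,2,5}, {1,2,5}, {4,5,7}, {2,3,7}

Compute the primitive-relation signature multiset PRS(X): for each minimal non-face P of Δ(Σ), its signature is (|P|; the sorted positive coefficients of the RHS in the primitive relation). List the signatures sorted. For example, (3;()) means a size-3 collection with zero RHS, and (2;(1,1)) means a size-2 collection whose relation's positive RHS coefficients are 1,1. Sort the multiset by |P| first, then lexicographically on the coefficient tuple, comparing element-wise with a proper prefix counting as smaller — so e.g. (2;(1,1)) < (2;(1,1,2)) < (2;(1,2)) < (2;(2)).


Σ has 12 primitive collections:

  P={3,4}:  v_{3} + v_{4} = 0  ⟹  sig = (2;())
  P={2,4}:  v_{2} + v_{4} = v_{5}  ⟹  sig = (2;(1))
  P={3,5}:  v_{3} + v_{5} = v_{2}  ⟹  sig = (2;(1))
  P={5,6}:  v_{5} + v_{6} = v_{8}  ⟹  sig = (2;(1))
  P={7,8}:  v_{7} + v_{8} = v_{4}  ⟹  sig = (2;(1))
  P={3,8}:  v_{3} + v_{8} = v_{2} + v_{6}  ⟹  sig = (2;(1,1))
  P={1,3}:  v_{1} + v_{3} = 2·v_{2} + v_{8}  ⟹  sig = (2;(1,2))
  P={1,4}:  v_{1} + v_{4} = 2·v_{5} + v_{8}  ⟹  sig = (2;(1,2))
  P={1,6}:  v_{1} + v_{6} = v_{2} + 2·v_{8}  ⟹  sig = (2;(1,2))
  P={1,7}:  v_{1} + v_{7} = 2·v_{5}  ⟹  sig = (2;(2))
  P={2,6,7}:  v_{2} + v_{6} + v_{7} = 0  ⟹  sig = (3;())
  P={2,5,8}:  v_{2} + v_{5} + v_{8} = v_{1}  ⟹  sig = (3;(1))

Hence PRS(X_Σ) =
[(2;()), (2;(1)), (2;(1)), (2;(1)), (2;(1)), (2;(1,1)), (2;(1,2)), (2;(1,2)), (2;(1,2)), (2;(2)), (3;()), (3;(1))]


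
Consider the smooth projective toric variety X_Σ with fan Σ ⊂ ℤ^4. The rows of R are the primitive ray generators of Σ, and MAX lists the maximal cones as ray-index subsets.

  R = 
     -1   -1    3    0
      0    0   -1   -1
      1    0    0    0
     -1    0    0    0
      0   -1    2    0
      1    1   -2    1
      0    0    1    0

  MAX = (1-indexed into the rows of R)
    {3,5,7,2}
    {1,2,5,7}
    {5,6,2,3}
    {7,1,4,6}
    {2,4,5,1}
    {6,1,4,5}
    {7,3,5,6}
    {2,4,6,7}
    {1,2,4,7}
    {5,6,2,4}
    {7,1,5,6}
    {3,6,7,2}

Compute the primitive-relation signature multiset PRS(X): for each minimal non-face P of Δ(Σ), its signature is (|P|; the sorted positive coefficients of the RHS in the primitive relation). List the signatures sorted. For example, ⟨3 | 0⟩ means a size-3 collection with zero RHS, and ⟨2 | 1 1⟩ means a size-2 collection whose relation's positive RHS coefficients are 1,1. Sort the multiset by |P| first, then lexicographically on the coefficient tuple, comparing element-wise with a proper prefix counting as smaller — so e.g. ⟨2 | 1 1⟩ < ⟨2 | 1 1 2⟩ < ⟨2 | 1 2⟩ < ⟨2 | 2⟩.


Σ has 5 primitive collections:

  • {3,4}:  v_{3} + v_{4} = 0  ⟹  sig = ⟨2 | 0⟩
  • {1,3}:  v_{1} + v_{3} = v_{5} + v_{7}  ⟹  sig = ⟨2 | 1 1⟩
  • {1,2,6}:  v_{1} + v_{2} + v_{6} = 0  ⟹  sig = ⟨3 | 0⟩
  • {4,5,7}:  v_{4} + v_{5} + v_{7} = v_{1}  ⟹  sig = ⟨3 | 1⟩
  • {2,5,6,7}:  v_{2} + v_{5} + v_{6} + v_{7} = v_{3}  ⟹  sig = ⟨4 | 1⟩

Signatures (|P|; sorted positive RHS coefficients), sorted:
    ⟨2 | 0⟩
    ⟨2 | 1 1⟩
    ⟨3 | 0⟩
    ⟨3 | 1⟩
    ⟨4 | 1⟩


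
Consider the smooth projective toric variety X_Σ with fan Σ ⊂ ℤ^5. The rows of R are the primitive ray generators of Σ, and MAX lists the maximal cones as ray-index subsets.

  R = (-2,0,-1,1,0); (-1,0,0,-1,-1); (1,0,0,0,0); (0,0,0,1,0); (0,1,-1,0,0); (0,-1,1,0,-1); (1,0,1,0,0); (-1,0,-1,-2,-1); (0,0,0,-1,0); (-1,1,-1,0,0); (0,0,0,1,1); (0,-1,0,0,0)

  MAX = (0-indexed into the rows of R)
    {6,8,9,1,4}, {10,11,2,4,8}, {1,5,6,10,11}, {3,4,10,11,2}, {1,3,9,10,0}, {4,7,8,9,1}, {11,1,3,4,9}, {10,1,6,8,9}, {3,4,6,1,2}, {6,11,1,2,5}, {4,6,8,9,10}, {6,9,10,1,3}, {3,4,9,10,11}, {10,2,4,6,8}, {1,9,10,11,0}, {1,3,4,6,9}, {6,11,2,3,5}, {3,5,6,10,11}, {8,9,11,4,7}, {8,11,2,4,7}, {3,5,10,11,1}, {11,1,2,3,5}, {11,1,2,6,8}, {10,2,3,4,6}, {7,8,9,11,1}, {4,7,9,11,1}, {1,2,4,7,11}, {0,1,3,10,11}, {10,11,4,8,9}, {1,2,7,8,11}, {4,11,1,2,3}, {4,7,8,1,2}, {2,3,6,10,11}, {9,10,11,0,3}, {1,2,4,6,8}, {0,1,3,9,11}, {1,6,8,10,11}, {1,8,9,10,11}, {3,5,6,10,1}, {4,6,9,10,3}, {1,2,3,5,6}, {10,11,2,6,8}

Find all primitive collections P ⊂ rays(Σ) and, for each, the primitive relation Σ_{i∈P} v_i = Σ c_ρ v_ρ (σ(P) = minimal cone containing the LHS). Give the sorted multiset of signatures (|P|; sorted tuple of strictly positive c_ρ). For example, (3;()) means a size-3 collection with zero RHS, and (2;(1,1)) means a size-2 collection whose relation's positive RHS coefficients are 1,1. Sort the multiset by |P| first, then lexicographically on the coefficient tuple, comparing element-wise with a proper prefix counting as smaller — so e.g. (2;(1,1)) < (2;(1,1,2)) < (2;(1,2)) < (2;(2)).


Minimal non-faces — 23 found among 12 rays, 42 max cones:

  {3,8}:  v_{3} + v_{8} = 0  ⟹  sig = (2;())
  {2,9}:  v_{2} + v_{9} = v_{4}  ⟹  sig = (2;(1))
  {5,9}:  v_{5} + v_{9} = v_{1} + v_{3}  ⟹  sig = (2;(1,1))
  {0,2}:  v_{0} + v_{2} = v_{3} + v_{9} + v_{11}  ⟹  sig = (2;(1,1,1))
  {0,6}:  v_{0} + v_{6} = v_{1} + v_{3} + v_{10}  ⟹  sig = (2;(1,1,1))
  {3,7}:  v_{3} + v_{7} = v_{1} + v_{4} + v_{11}  ⟹  sig = (2;(1,1,1))
  {4,5}:  v_{4} + v_{5} = v_{1} + v_{2} + v_{3}  ⟹  sig = (2;(1,1,1))
  {5,8}:  v_{5} + v_{8} = v_{1} + v_{6} + v_{11}  ⟹  sig = (2;(1,1,1))
  {6,7}:  v_{6} + v_{7} = v_{1} + v_{2} + v_{8}  ⟹  sig = (2;(1,1,1))
  {7,10}:  v_{7} + v_{10} = v_{8} + v_{9} + v_{11}  ⟹  sig = (2;(1,1,1))
  {0,8}:  v_{0} + v_{8} = v_{1} + v_{9} + v_{10} + v_{11}  ⟹  sig = (2;(1,1,1,1))
  {0,4}:  v_{0} + v_{4} = v_{3} + 2·v_{9} + v_{11}  ⟹  sig = (2;(1,1,2))
  {5,7}:  v_{5} + v_{7} = 2·v_{1} + v_{2} + v_{11}  ⟹  sig = (2;(1,1,2))
  {0,5}:  v_{0} + v_{5} = 2·v_{1} + 2·v_{3} + v_{10} + v_{11}  ⟹  sig = (2;(1,1,2,2))
  {0,7}:  v_{0} + v_{7} = v_{1} + 2·v_{9} + 2·v_{11}  ⟹  sig = (2;(1,2,2))
  {1,2,10}:  v_{1} + v_{2} + v_{10} = 0  ⟹  sig = (3;())
  {6,9,11}:  v_{6} + v_{9} + v_{11} = 0  ⟹  sig = (3;())
  {1,4,10}:  v_{1} + v_{4} + v_{10} = v_{9}  ⟹  sig = (3;(1))
  {4,6,11}:  v_{4} + v_{6} + v_{11} = v_{2}  ⟹  sig = (3;(1))
  {2,5,10}:  v_{2} + v_{5} + v_{10} = v_{3} + v_{6} + v_{11}  ⟹  sig = (3;(1,1,1))
  {1,3,6,11}:  v_{1} + v_{3} + v_{6} + v_{11} = v_{5}  ⟹  sig = (4;(1))
  {1,4,8,11}:  v_{1} + v_{4} + v_{8} + v_{11} = v_{7}  ⟹  sig = (4;(1))
  {1,3,9,10,11}:  v_{1} + v_{3} + v_{9} + v_{10} + v_{11} = v_{0}  ⟹  sig = (5;(1))

Hence PRS(X_Σ) =
[(2;()), (2;(1)), (2;(1,1)), (2;(1,1,1)), (2;(1,1,1)), (2;(1,1,1)), (2;(1,1,1)), (2;(1,1,1)), (2;(1,1,1)), (2;(1,1,1)), (2;(1,1,1,1)), (2;(1,1,2)), (2;(1,1,2)), (2;(1,1,2,2)), (2;(1,2,2)), (3;()), (3;()), (3;(1)), (3;(1)), (3;(1,1,1)), (4;(1)), (4;(1)), (5;(1))]


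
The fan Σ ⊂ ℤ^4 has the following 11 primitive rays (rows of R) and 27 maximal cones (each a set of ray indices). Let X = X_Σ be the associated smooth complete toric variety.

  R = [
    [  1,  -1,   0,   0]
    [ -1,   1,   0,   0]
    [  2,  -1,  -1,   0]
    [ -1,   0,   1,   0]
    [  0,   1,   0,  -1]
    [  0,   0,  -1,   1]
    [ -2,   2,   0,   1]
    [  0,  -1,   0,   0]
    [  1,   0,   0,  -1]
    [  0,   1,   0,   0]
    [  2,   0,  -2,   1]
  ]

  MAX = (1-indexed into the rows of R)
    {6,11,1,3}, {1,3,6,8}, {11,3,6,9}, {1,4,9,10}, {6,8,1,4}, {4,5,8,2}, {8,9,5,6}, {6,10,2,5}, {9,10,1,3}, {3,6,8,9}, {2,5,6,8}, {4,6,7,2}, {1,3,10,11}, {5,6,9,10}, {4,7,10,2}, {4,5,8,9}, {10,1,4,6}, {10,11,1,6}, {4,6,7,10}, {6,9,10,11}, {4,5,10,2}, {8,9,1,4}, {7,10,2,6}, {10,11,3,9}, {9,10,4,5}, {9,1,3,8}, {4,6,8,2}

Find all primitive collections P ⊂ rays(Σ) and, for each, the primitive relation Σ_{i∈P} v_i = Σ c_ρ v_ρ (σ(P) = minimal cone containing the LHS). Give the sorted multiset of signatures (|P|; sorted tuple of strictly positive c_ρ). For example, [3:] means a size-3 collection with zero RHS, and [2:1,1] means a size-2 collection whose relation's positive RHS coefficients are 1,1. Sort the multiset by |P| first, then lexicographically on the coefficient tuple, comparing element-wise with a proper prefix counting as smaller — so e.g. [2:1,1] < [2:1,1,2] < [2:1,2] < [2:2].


The 23 primitive collections of Σ (r=11, n=4):

  • {1,2}:  v_{1} + v_{2} = 0  ⟹  sig = [2:]
  • {8,10}:  v_{8} + v_{10} = 0  ⟹  sig = [2:]
  • {1,5}:  v_{1} + v_{5} = v_{9}  ⟹  sig = [2:1]
  • {2,9}:  v_{2} + v_{9} = v_{5}  ⟹  sig = [2:1]
  • {3,4}:  v_{3} + v_{4} = v_{1}  ⟹  sig = [2:1]
  • {2,3}:  v_{2} + v_{3} = v_{6} + v_{9}  ⟹  sig = [2:1,1]
  • {3,7}:  v_{3} + v_{7} = v_{6} + v_{10}  ⟹  sig = [2:1,1]
  • {7,9}:  v_{7} + v_{9} = v_{2} + v_{10}  ⟹  sig = [2:1,1]
  • {8,11}:  v_{8} + v_{11} = v_{3} + v_{6}  ⟹  sig = [2:1,1]
  • {1,7}:  v_{1} + v_{7} = v_{4} + v_{6} + v_{10}  ⟹  sig = [2:1,1,1]
  • {4,11}:  v_{4} + v_{11} = v_{1} + v_{6} + v_{10}  ⟹  sig = [2:1,1,1]
  • {7,8}:  v_{7} + v_{8} = v_{2} + v_{4} + v_{6}  ⟹  sig = [2:1,1,1]
  • {2,11}:  v_{2} + v_{11} = 2·v_{6} + v_{9} + v_{10}  ⟹  sig = [2:1,1,2]
  • {3,5}:  v_{3} + v_{5} = v_{6} + 2·v_{9}  ⟹  sig = [2:1,2]
  • {5,7}:  v_{5} + v_{7} = 2·v_{2} + v_{10}  ⟹  sig = [2:1,2]
  • {5,11}:  v_{5} + v_{11} = 2·v_{6} + 2·v_{9} + v_{10}  ⟹  sig = [2:1,2,2]
  • {7,11}:  v_{7} + v_{11} = 2·v_{6} + 2·v_{10}  ⟹  sig = [2:2,2]
  • {4,6,9}:  v_{4} + v_{6} + v_{9} = 0  ⟹  sig = [3:]
  • {1,6,9}:  v_{1} + v_{6} + v_{9} = v_{3}  ⟹  sig = [3:1]
  • {3,6,10}:  v_{3} + v_{6} + v_{10} = v_{11}  ⟹  sig = [3:1]
  • {4,5,6}:  v_{4} + v_{5} + v_{6} = v_{2}  ⟹  sig = [3:1]
  • {1,9,11}:  v_{1} + v_{9} + v_{11} = 2·v_{3} + v_{10}  ⟹  sig = [3:1,2]
  • {2,4,6,10}:  v_{2} + v_{4} + v_{6} + v_{10} = v_{7}  ⟹  sig = [4:1]

Signatures (|P|; sorted positive RHS coefficients), sorted:
{ [2:] ×2,  [2:1] ×3,  [2:1,1] ×4,  [2:1,1,1] ×3,  [2:1,1,2],  [2:1,2] ×2,  [2:1,2,2],  [2:2,2],  [3:],  [3:1] ×3,  [3:1,2],  [4:1] }


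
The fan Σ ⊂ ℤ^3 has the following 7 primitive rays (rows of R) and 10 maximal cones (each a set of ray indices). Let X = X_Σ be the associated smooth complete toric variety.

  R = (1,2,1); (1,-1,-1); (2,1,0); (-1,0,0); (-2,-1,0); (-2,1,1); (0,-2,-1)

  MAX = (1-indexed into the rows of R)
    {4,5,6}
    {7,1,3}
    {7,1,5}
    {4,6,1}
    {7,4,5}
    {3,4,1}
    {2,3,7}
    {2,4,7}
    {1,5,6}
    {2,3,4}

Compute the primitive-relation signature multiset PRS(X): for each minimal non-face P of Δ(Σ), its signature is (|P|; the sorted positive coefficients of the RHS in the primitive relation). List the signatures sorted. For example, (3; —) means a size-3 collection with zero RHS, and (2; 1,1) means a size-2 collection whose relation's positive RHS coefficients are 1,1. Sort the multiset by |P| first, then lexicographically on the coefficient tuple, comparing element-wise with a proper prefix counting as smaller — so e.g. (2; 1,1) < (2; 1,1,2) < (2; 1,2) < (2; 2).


Δ(Σ) — 7 vertices, 9 min non-faces:

  • {3,5}:  v_{3} + v_{5} = 0  ⟹  sig = (2; —)
  • {1,2}:  v_{1} + v_{2} = v_{3}  ⟹  sig = (2; 1)
  • {2,6}:  v_{2} + v_{6} = v_{4}  ⟹  sig = (2; 1)
  • {6,7}:  v_{6} + v_{7} = v_{5}  ⟹  sig = (2; 1)
  • {2,5}:  v_{2} + v_{5} = v_{4} + v_{7}  ⟹  sig = (2; 1,1)
  • {3,6}:  v_{3} + v_{6} = v_{1} + v_{4}  ⟹  sig = (2; 1,1)
  • {1,4,7}:  v_{1} + v_{4} + v_{7} = 0  ⟹  sig = (3; —)
  • {1,4,5}:  v_{1} + v_{4} + v_{5} = v_{6}  ⟹  sig = (3; 1)
  • {3,4,7}:  v_{3} + v_{4} + v_{7} = v_{2}  ⟹  sig = (3; 1)

Signatures (|P|; sorted positive RHS coefficients), sorted:
    |P|=2: 6 collections, coeffs (), (1), (1), (1), (1,1), (1,1)
    |P|=3: 3 collections, coeffs (), (1), (1)


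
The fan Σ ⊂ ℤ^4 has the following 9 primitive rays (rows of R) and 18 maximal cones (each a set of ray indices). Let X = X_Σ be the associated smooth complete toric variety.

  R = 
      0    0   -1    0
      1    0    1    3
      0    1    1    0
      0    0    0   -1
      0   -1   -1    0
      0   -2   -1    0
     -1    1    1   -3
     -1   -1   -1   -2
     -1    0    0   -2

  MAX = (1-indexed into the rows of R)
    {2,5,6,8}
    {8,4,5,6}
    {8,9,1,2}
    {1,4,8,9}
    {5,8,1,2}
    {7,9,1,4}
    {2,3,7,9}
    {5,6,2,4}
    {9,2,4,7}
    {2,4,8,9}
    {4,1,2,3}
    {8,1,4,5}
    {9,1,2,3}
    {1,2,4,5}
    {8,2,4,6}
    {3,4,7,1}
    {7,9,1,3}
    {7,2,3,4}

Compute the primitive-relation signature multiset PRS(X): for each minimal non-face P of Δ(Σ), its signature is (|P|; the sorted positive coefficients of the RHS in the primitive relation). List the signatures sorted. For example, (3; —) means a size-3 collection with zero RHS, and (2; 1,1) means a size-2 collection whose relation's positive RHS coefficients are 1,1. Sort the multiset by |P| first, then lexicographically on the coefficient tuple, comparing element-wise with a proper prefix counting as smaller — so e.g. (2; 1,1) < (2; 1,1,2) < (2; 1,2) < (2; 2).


Δ(Σ) — 9 vertices, 14 min non-faces:

  P={3,5}:  v_{3} + v_{5} = 0  ⇒ sig = (2; —)
  P={3,8}:  v_{3} + v_{8} = v_{9}  ⇒ sig = (2; 1)
  P={5,9}:  v_{5} + v_{9} = v_{8}  ⇒ sig = (2; 1)
  P={5,7}:  v_{5} + v_{7} = v_{4} + v_{9}  ⇒ sig = (2; 1,1)
  P={3,6}:  v_{3} + v_{6} = v_{2} + v_{4} + v_{8}  ⇒ sig = (2; 1,1,1)
  P={6,7}:  v_{6} + v_{7} = v_{2} + 2·v_{4} + v_{8} + v_{9}  ⇒ sig = (2; 1,1,1,2)
  P={6,9}:  v_{6} + v_{9} = v_{2} + v_{4} + 2·v_{8}  ⇒ sig = (2; 1,1,2)
  P={7,8}:  v_{7} + v_{8} = v_{4} + 2·v_{9}  ⇒ sig = (2; 1,2)
  P={1,6}:  v_{1} + v_{6} = 2·v_{5}  ⇒ sig = (2; 2)
  P={1,2,7}:  v_{1} + v_{2} + v_{7} = v_{3}  ⇒ sig = (3; 1)
  P={3,4,9}:  v_{3} + v_{4} + v_{9} = v_{7}  ⇒ sig = (3; 1)
  P={1,2,4,9}:  v_{1} + v_{2} + v_{4} + v_{9} = 0  ⇒ sig = (4; —)
  P={1,2,4,8}:  v_{1} + v_{2} + v_{4} + v_{8} = v_{5}  ⇒ sig = (4; 1)
  P={2,4,5,8}:  v_{2} + v_{4} + v_{5} + v_{8} = v_{6}  ⇒ sig = (4; 1)

Signatures (|P|; sorted positive RHS coefficients), sorted:
[(2; —), (2; 1), (2; 1), (2; 1,1), (2; 1,1,1), (2; 1,1,1,2), (2; 1,1,2), (2; 1,2), (2; 2), (3; 1), (3; 1), (4; —), (4; 1), (4; 1)]


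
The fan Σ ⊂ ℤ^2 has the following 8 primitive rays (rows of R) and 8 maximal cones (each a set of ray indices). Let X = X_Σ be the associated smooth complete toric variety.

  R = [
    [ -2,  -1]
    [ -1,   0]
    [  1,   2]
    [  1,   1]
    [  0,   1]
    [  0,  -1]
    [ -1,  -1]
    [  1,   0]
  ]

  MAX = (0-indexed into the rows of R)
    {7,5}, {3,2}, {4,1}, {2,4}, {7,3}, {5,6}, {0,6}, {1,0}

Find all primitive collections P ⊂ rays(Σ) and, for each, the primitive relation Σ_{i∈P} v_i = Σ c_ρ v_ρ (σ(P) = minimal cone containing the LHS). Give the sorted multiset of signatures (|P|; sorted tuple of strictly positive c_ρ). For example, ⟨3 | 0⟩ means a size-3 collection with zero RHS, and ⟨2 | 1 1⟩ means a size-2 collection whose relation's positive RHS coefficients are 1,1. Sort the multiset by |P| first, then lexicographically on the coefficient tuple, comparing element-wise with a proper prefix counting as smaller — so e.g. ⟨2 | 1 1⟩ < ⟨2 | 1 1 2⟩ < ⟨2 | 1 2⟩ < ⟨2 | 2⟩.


Δ(Σ) — 8 vertices, 20 min non-faces:

  P={1,7}:  v_{1} + v_{7} = 0  so sig = ⟨2 | 0⟩
  P={3,6}:  v_{3} + v_{6} = 0  so sig = ⟨2 | 0⟩
  P={4,5}:  v_{4} + v_{5} = 0  so sig = ⟨2 | 0⟩
  P={0,3}:  v_{0} + v_{3} = v_{1}  so sig = ⟨2 | 1⟩
  P={0,7}:  v_{0} + v_{7} = v_{6}  so sig = ⟨2 | 1⟩
  P={1,3}:  v_{1} + v_{3} = v_{4}  so sig = ⟨2 | 1⟩
  P={1,5}:  v_{1} + v_{5} = v_{6}  so sig = ⟨2 | 1⟩
  P={1,6}:  v_{1} + v_{6} = v_{0}  so sig = ⟨2 | 1⟩
  P={2,5}:  v_{2} + v_{5} = v_{3}  so sig = ⟨2 | 1⟩
  P={2,6}:  v_{2} + v_{6} = v_{4}  so sig = ⟨2 | 1⟩
  P={3,4}:  v_{3} + v_{4} = v_{2}  so sig = ⟨2 | 1⟩
  P={3,5}:  v_{3} + v_{5} = v_{7}  so sig = ⟨2 | 1⟩
  P={4,6}:  v_{4} + v_{6} = v_{1}  so sig = ⟨2 | 1⟩
  P={4,7}:  v_{4} + v_{7} = v_{3}  so sig = ⟨2 | 1⟩
  P={6,7}:  v_{6} + v_{7} = v_{5}  so sig = ⟨2 | 1⟩
  P={0,2}:  v_{0} + v_{2} = v_{1} + v_{4}  so sig = ⟨2 | 1 1⟩
  P={0,4}:  v_{0} + v_{4} = 2·v_{1}  so sig = ⟨2 | 2⟩
  P={0,5}:  v_{0} + v_{5} = 2·v_{6}  so sig = ⟨2 | 2⟩
  P={1,2}:  v_{1} + v_{2} = 2·v_{4}  so sig = ⟨2 | 2⟩
  P={2,7}:  v_{2} + v_{7} = 2·v_{3}  so sig = ⟨2 | 2⟩

so the primitive-relation signature multiset is
[⟨2 | 0⟩, ⟨2 | 0⟩, ⟨2 | 0⟩, ⟨2 | 1⟩, ⟨2 | 1⟩, ⟨2 | 1⟩, ⟨2 | 1⟩, ⟨2 | 1⟩, ⟨2 | 1⟩, ⟨2 | 1⟩, ⟨2 | 1⟩, ⟨2 | 1⟩, ⟨2 | 1⟩, ⟨2 | 1⟩, ⟨2 | 1⟩, ⟨2 | 1 1⟩, ⟨2 | 2⟩, ⟨2 | 2⟩, ⟨2 | 2⟩, ⟨2 | 2⟩]
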